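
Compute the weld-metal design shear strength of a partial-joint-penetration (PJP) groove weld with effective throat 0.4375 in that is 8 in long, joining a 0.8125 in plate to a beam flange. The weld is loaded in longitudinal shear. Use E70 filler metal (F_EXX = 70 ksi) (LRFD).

φR_n ≈ 110 kip

Effective throat (given) t_e = 0.4375 in.
A_we = 0.4375 × 8 = 3.5 in².
F_nw = 0.6 F_EXX = 42 ksi.
φR_n = 0.75 × 42 × 3.5 = 110.2 kip.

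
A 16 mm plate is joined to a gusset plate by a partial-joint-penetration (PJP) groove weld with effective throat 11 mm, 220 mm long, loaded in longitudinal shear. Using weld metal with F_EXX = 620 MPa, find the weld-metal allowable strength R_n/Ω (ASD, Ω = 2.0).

Effective throat (given) t_e = 11 mm.
A_we = 11 × 220 = 2420 mm².
F_nw = 0.6 F_EXX = 372 MPa.
R_n/Ω = (372 × 2420) / 2.0 × 10⁻³ = 450.1 kN.

R_n/Ω ≈ 450 kN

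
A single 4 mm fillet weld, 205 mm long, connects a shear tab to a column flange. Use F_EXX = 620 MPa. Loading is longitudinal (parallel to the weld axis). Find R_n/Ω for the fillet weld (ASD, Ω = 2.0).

Effective throat t_e = 0.707 × 4 = 2.828 mm.
Total length L = 205 mm; A_we = 2.828 × 205 = 579.7 mm².
F_nw = 0.6 F_EXX = 0.6 × 620 = 372 MPa.
R_n = 372 × 579.7 × 10⁻³ = 215.7 kN; R_n/Ω = 215.7/2.0 = 107.8 kN.

R_n/Ω ≈ 108 kN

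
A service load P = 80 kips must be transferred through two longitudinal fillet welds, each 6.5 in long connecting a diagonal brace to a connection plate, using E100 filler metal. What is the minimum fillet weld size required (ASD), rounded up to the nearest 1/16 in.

w = 5/16 in

E100XX → F_EXX = 100 ksi.
Total weld length L = 13 in.
Required throat t_e = P × Ω / (0.6 F_EXX × L) = 80 × 2.0 / (0.6 × 100 × 13) = 0.2051 in.
Required leg w = t_e / 0.707 = 0.2901 in → use 5/16 in.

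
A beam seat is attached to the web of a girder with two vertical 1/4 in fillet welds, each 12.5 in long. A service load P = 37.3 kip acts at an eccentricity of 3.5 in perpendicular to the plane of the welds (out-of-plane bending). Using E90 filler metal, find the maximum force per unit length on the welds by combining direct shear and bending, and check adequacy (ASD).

f_max ≈ 2.92 kip/in; adequate

E90XX → F_EXX = 90 ksi.
L_w = 2 × 12.5 = 25 in; section modulus (unit throat) S = 2 × L²/6 = 52.08 in².
Direct shear f_v = P/L_w = 37.3/25 = 1.492 kip/in.
Moment M = P × e = 37.3 × 3.5 = 130.55 kip·in; bending f_b = M/S = 2.507 kip/in.
f_max = √(f_v² + f_b²) = √(1.492² + 2.507²) = 2.917 kip/in.
r_n/Ω = (1/2.0) × 0.6 × 90 × (0.707 × 0.25) = 4.772 kip/in → adequate.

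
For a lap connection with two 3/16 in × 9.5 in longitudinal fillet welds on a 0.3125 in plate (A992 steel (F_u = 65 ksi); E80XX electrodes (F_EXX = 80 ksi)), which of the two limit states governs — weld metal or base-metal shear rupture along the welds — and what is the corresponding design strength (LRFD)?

t_e = 0.707 × 0.1875 = 0.1326 in; L = 19 in.
Weld metal: φR_n = 0.75 × 0.6 × 80 × 0.1326 × 19 = 90.67 kips.
Base metal (shear rupture): φR_n = 0.75 × 0.6 × 65 × 0.3125 × 19 = 173.7 kips.
Governing: weld metal.

φR_n ≈ 90.7 kips (weld metal governs)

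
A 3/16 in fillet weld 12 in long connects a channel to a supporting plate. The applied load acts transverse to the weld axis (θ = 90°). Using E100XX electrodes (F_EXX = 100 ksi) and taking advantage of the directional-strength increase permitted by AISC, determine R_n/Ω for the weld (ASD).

t_e = 0.707 × 0.1875 = 0.1326 in; A_we = 0.1326 × 12 = 1.591 in².
Directional factor: 1.0 + 0.5 sin^1.5(90°) = 1.5.
F_nw = 0.6 × 100 × 1.5 = 90 ksi.
R_n/Ω = (90 × 1.591) / 2.0 = 71.58 kips.

R_n/Ω ≈ 71.6 kips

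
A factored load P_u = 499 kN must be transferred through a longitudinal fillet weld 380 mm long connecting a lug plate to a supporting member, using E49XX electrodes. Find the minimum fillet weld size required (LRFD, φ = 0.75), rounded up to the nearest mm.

w = 9 mm

E49XX → F_EXX = 490 MPa.
Total weld length L = 380 mm.
Required throat t_e = P_u / (φ × 0.6 F_EXX × L) = 499 / (0.75 × 0.6 × 490 × 380 × 10⁻³) = 5.955 mm.
Required leg w = t_e / 0.707 = 8.423 mm → use 9 mm.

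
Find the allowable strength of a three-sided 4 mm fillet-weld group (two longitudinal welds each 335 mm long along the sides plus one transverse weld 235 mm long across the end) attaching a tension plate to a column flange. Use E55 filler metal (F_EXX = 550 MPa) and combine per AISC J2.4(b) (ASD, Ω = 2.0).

t_e = 0.707 × 4 = 2.828 mm.
R_nwl = 0.6 × 550 × 2.828 × 670 × 10⁻³ = 625.3 kN (longitudinal, 2 welds).
R_nwt = 0.6 × 550 × 2.828 × 235 × 10⁻³ = 219.3 kN (transverse, base value).
(i) R_nwl + R_nwt = 844.6 kN; (ii) 0.85 R_nwl + 1.5 R_nwt = 860.4 kN.
R_n = max = 860.4 kN [governs: (ii)]; R_n/Ω = 430.2 kN.

R_n/Ω ≈ 430 kN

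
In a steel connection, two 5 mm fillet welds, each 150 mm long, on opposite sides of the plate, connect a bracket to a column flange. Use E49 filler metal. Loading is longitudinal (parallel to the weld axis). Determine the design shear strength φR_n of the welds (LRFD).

φR_n ≈ 234 kN

E49XX → F_EXX = 490 MPa.
Effective throat t_e = 0.707 × 5 = 3.535 mm.
Total length L = 300 mm; A_we = 3.535 × 300 = 1060 mm².
F_nw = 0.6 F_EXX = 0.6 × 490 = 294 MPa.
φR_n = 0.75 × 294 × 1060 × 10⁻³ = 233.8 kN.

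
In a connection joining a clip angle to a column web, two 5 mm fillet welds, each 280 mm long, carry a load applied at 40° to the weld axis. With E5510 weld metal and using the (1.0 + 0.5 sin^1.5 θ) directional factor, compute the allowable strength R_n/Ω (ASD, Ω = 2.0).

R_n/Ω ≈ 411 kN

E55XX → F_EXX = 550 MPa.
t_e = 0.707 × 5 = 3.535 mm; A_we = 3.535 × 560 = 1980 mm².
Directional factor: 1.0 + 0.5 sin^1.5(40°) = 1.258.
F_nw = 0.6 × 550 × 1.258 = 415 MPa.
R_n/Ω = (415 × 1980) / 2.0 × 10⁻³ = 410.8 kN.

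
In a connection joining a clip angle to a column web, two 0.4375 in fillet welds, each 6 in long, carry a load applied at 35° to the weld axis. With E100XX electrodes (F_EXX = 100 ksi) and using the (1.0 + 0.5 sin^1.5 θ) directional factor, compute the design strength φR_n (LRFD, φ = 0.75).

t_e = 0.707 × 0.4375 = 0.3093 in; A_we = 0.3093 × 12 = 3.712 in².
Directional factor: 1.0 + 0.5 sin^1.5(35°) = 1.217.
F_nw = 0.6 × 100 × 1.217 = 73.03 ksi.
φR_n = 0.75 × 73.03 × 3.712 = 203.3 kip.

φR_n ≈ 203 kip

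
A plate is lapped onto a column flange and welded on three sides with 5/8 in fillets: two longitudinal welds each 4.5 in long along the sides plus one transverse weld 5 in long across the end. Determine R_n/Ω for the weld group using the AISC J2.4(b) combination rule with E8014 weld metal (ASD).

R_n/Ω ≈ 161 kips

E80XX → F_EXX = 80 ksi.
t_e = 0.707 × 0.625 = 0.4419 in.
R_nwl = 0.6 × 80 × 0.4419 × 9 = 190.9 kips (longitudinal, 2 welds).
R_nwt = 0.6 × 80 × 0.4419 × 5 = 106 kips (transverse, base value).
(i) R_nwl + R_nwt = 296.9 kips; (ii) 0.85 R_nwl + 1.5 R_nwt = 321.3 kips.
R_n = max = 321.3 kips [governs: (ii)]; R_n/Ω = 160.7 kips.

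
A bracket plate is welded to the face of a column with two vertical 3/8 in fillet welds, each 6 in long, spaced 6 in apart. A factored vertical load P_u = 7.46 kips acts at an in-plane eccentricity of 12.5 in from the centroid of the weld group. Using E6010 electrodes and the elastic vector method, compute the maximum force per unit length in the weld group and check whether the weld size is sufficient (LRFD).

f_max ≈ 3.22 kip/in; adequate

E60XX → F_EXX = 60 ksi.
Total weld length L_w = 12 in. Treat welds as unit-width lines.
Polar moment about centroid: J = 2[d³/12 + d(b/2)²] = 2[6³/12 + 6×3²] = 144 in³.
Direct shear f_v = P/L_w = 7.46 / 12 = 0.6217 kip/in (vertical).
Torsion M = P·e = 7.46 × 12.5 = 93.25 kip·in.
Critical point at (x, y) = (3, 3) from centroid. f_tx = M·y/J = 1.943 kip/in; f_ty = M·x/J = 1.943 kip/in.
Resultant f_max = √[f_tx² + (f_v + f_ty)²] = √[1.943² + (0.6217 + 1.943)²] = 3.217 kip/in.
Capacity per unit length: φr_n = 0.75 × 0.6 × 60 × (0.707 × 0.375) = 7.158 kip/in.
3.217 ≤ 7.158 → adequate.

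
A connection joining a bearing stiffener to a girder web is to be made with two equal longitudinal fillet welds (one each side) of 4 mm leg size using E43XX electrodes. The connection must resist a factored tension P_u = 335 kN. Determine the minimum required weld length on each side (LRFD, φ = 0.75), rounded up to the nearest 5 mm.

L = 310 mm on each side

E43XX → F_EXX = 430 MPa.
Throat t_e = 0.707 × 4 = 2.828 mm.
φr_n = 0.75 × 0.6 × 430 × 2.828 × 10⁻³ = 0.5472 kN/mm.
L_req = P_u / φr_n = 335 / 0.5472 = 612.2 mm total.
Per side: 612.2 / 2 = 306.1 mm.
Round up → use L = 310 mm on each side.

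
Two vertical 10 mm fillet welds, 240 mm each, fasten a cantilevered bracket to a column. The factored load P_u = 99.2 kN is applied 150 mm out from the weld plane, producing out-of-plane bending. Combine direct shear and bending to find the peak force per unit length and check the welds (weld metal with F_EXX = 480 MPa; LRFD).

f_max ≈ 802 N/mm; adequate

L_w = 2 × 240 = 480 mm; section modulus (unit throat) S = 2 × L²/6 = 19200 mm².
Direct shear f_v = P/L_w = 99.2×10³/480 = 206.7 N/mm.
Moment M = P × e = 99.2×10³ × 150 = 14880000 N·mm; bending f_b = M/S = 775 N/mm.
f_max = √(f_v² + f_b²) = √(206.7² + 775²) = 802.1 N/mm.
φr_n = 0.75 × 0.6 × 480 × (0.707 × 10) = 1527 N/mm → adequate.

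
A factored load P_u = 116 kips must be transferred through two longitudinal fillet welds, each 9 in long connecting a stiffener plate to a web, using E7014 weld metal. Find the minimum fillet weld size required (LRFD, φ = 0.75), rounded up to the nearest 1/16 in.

E70XX → F_EXX = 70 ksi.
Total weld length L = 18 in.
Required throat t_e = P_u / (φ × 0.6 F_EXX × L) = 116 / (0.75 × 0.6 × 70 × 18) = 0.2046 in.
Required leg w = t_e / 0.707 = 0.2894 in → use 5/16 in.

w = 5/16 in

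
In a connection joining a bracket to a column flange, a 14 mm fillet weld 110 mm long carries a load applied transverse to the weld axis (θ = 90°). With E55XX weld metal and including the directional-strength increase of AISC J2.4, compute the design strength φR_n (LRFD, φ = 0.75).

φR_n ≈ 404 kN

E55XX → F_EXX = 550 MPa.
t_e = 0.707 × 14 = 9.898 mm; A_we = 9.898 × 110 = 1089 mm².
Directional factor: 1.0 + 0.5 sin^1.5(90°) = 1.5.
F_nw = 0.6 × 550 × 1.5 = 495 MPa.
φR_n = 0.75 × 495 × 1089 × 10⁻³ = 404.2 kN.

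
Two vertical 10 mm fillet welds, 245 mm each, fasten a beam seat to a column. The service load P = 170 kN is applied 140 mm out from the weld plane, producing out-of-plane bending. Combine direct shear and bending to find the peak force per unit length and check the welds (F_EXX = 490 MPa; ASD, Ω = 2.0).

f_max ≈ 1240 N/mm; NOT adequate

L_w = 2 × 245 = 490 mm; section modulus (unit throat) S = 2 × L²/6 = 20010 mm².
Direct shear f_v = P/L_w = 170×10³/490 = 346.9 N/mm.
Moment M = P × e = 170×10³ × 140 = 23800000 N·mm; bending f_b = M/S = 1190 N/mm.
f_max = √(f_v² + f_b²) = √(346.9² + 1190²) = 1239 N/mm.
r_n/Ω = (1/2.0) × 0.6 × 490 × (0.707 × 10) = 1039 N/mm → NOT adequate.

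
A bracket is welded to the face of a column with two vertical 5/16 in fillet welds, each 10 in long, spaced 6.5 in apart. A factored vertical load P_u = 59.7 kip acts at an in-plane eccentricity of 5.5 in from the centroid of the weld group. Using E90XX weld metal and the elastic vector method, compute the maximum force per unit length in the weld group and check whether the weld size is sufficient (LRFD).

E90XX → F_EXX = 90 ksi.
Total weld length L_w = 20 in. Treat welds as unit-width lines.
Polar moment about centroid: J = 2[d³/12 + d(b/2)²] = 2[10³/12 + 10×3.25²] = 377.9 in³.
Direct shear f_v = P/L_w = 59.7 / 20 = 2.985 kip/in (vertical).
Torsion M = P·e = 59.7 × 5.5 = 328.35 kip·in.
Critical point at (x, y) = (3.25, 5) from centroid. f_tx = M·y/J = 4.344 kip/in; f_ty = M·x/J = 2.824 kip/in.
Resultant f_max = √[f_tx² + (f_v + f_ty)²] = √[4.344² + (2.985 + 2.824)²] = 7.254 kip/in.
Capacity per unit length: φr_n = 0.75 × 0.6 × 90 × (0.707 × 0.3125) = 8.948 kip/in.
7.254 ≤ 8.948 → adequate.

f_max ≈ 7.25 kip/in; adequate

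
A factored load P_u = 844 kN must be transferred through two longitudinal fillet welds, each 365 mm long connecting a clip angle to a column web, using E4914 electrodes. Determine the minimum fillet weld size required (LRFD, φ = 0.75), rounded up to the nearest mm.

E49XX → F_EXX = 490 MPa.
Total weld length L = 730 mm.
Required throat t_e = P_u / (φ × 0.6 F_EXX × L) = 844 / (0.75 × 0.6 × 490 × 730 × 10⁻³) = 5.243 mm.
Required leg w = t_e / 0.707 = 7.416 mm → use 8 mm.

w = 8 mm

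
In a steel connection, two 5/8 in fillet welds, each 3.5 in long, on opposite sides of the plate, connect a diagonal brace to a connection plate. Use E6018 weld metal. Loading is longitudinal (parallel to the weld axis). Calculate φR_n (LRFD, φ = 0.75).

φR_n ≈ 83.5 kips

E60XX → F_EXX = 60 ksi.
Effective throat t_e = 0.707 × 0.625 = 0.4419 in.
Total length L = 7 in; A_we = 0.4419 × 7 = 3.093 in².
F_nw = 0.6 F_EXX = 0.6 × 60 = 36 ksi.
φR_n = 0.75 × 36 × 3.093 = 83.51 kips.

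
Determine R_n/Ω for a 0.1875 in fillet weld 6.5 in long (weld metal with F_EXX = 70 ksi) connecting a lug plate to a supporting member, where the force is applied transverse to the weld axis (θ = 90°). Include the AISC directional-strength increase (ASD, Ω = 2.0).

t_e = 0.707 × 0.1875 = 0.1326 in; A_we = 0.1326 × 6.5 = 0.8617 in².
Directional factor: 1.0 + 0.5 sin^1.5(90°) = 1.5.
F_nw = 0.6 × 70 × 1.5 = 63 ksi.
R_n/Ω = (63 × 0.8617) / 2.0 = 27.14 kips.

R_n/Ω ≈ 27.1 kips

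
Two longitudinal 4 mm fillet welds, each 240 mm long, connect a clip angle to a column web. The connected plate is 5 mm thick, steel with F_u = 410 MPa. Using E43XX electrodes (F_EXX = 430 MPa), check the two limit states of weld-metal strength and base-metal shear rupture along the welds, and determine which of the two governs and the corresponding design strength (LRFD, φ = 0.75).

t_e = 0.707 × 4 = 2.828 mm; L = 480 mm.
Weld metal: φR_n = 0.75 × 0.6 × 430 × 2.828 × 480 × 10⁻³ = 262.7 kN.
Base metal (shear rupture): φR_n = 0.75 × 0.6 × 410 × 5 × 480 × 10⁻³ = 442.8 kN.
Governing: weld metal.

φR_n ≈ 263 kN (weld metal governs)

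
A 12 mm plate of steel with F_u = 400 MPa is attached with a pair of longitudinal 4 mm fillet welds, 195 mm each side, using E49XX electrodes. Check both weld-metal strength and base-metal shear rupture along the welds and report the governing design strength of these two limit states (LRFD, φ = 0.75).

φR_n ≈ 243 kN (weld metal governs)

E49XX → F_EXX = 490 MPa.
t_e = 0.707 × 4 = 2.828 mm; L = 390 mm.
Weld metal: φR_n = 0.75 × 0.6 × 490 × 2.828 × 390 × 10⁻³ = 243.2 kN.
Base metal (shear rupture): φR_n = 0.75 × 0.6 × 400 × 12 × 390 × 10⁻³ = 842.4 kN.
Governing: weld metal.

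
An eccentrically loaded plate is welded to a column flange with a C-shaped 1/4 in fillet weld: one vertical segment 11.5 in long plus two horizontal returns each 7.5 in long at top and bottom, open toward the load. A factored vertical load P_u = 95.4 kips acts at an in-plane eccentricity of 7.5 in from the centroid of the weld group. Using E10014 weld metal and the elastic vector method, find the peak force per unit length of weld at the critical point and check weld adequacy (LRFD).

E100XX → F_EXX = 100 ksi.
Total weld length L_w = 26.5 in. Treat welds as unit-width lines.
Centroid: x̄ = 2×7.5×3.75 / 26.5 = 2.123 in from the vertical weld.
Polar moment about centroid: J = I_x + I_y = [11.5³/12 + 2×7.5×5.75²] + [11.5×2.123² + 2(7.5³/12 + 7.5×1.627²)] = 784.5 in³.
Direct shear f_v = P/L_w = 95.4 / 26.5 = 3.6 kip/in (vertical).
Torsion M = P·e = 95.4 × 7.5 = 715.5 kip·in.
Critical point at (x, y) = (5.377, 5.75) from centroid. f_tx = M·y/J = 5.244 kip/in; f_ty = M·x/J = 4.904 kip/in.
Resultant f_max = √[f_tx² + (f_v + f_ty)²] = √[5.244² + (3.6 + 4.904)²] = 9.991 kip/in.
Capacity per unit length: φr_n = 0.75 × 0.6 × 100 × (0.707 × 0.25) = 7.954 kip/in.
9.991 > 7.954 → NOT adequate.

f_max ≈ 9.99 kip/in; NOT adequate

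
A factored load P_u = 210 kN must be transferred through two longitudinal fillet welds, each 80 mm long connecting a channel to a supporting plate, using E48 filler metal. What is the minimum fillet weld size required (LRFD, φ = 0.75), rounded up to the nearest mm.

w = 9 mm

E48XX → F_EXX = 480 MPa.
Total weld length L = 160 mm.
Required throat t_e = P_u / (φ × 0.6 F_EXX × L) = 210 / (0.75 × 0.6 × 480 × 160 × 10⁻³) = 6.076 mm.
Required leg w = t_e / 0.707 = 8.595 mm → use 9 mm.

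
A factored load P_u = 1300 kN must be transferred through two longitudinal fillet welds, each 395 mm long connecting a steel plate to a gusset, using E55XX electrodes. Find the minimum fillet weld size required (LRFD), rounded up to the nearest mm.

w = 10 mm

E55XX → F_EXX = 550 MPa.
Total weld length L = 790 mm.
Required throat t_e = P_u / (φ × 0.6 F_EXX × L) = 1300 / (0.75 × 0.6 × 550 × 790 × 10⁻³) = 6.649 mm.
Required leg w = t_e / 0.707 = 9.404 mm → use 10 mm.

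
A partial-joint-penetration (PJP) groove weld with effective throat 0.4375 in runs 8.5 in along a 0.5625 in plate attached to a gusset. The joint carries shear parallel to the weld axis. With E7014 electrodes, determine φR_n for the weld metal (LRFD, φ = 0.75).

E70XX → F_EXX = 70 ksi.
Effective throat (given) t_e = 0.4375 in.
A_we = 0.4375 × 8.5 = 3.719 in².
F_nw = 0.6 F_EXX = 42 ksi.
φR_n = 0.75 × 42 × 3.719 = 117.1 kips.

φR_n ≈ 117 kips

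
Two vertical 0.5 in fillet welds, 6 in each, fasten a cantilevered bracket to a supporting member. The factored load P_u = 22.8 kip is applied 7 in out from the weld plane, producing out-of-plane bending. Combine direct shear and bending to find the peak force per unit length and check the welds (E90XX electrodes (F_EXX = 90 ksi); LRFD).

f_max ≈ 13.4 kip/in; adequate

L_w = 2 × 6 = 12 in; section modulus (unit throat) S = 2 × L²/6 = 12 in².
Direct shear f_v = P/L_w = 22.8/12 = 1.9 kip/in.
Moment M = P × e = 22.8 × 7 = 159.6 kip·in; bending f_b = M/S = 13.3 kip/in.
f_max = √(f_v² + f_b²) = √(1.9² + 13.3²) = 13.44 kip/in.
φr_n = 0.75 × 0.6 × 90 × (0.707 × 0.5) = 14.32 kip/in → adequate.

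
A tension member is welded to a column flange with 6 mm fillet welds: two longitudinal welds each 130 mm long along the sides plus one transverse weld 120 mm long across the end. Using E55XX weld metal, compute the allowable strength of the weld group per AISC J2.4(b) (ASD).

E55XX → F_EXX = 550 MPa.
t_e = 0.707 × 6 = 4.242 mm.
R_nwl = 0.6 × 550 × 4.242 × 260 × 10⁻³ = 364 kN (longitudinal, 2 welds).
R_nwt = 0.6 × 550 × 4.242 × 120 × 10⁻³ = 168 kN (transverse, base value).
(i) R_nwl + R_nwt = 531.9 kN; (ii) 0.85 R_nwl + 1.5 R_nwt = 561.3 kN.
R_n = max = 561.3 kN [governs: (ii)]; R_n/Ω = 280.7 kN.

R_n/Ω ≈ 281 kN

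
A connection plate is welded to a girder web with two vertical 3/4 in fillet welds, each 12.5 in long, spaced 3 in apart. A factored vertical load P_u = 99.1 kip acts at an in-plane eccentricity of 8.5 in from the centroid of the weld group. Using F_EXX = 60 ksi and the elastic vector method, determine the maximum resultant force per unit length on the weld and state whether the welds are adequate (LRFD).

f_max ≈ 15.6 kip/in; NOT adequate

Total weld length L_w = 25 in. Treat welds as unit-width lines.
Polar moment about centroid: J = 2[d³/12 + d(b/2)²] = 2[12.5³/12 + 12.5×1.5²] = 381.8 in³.
Direct shear f_v = P/L_w = 99.1 / 25 = 3.964 kip/in (vertical).
Torsion M = P·e = 99.1 × 8.5 = 842.35 kip·in.
Critical point at (x, y) = (1.5, 6.25) from centroid. f_tx = M·y/J = 13.79 kip/in; f_ty = M·x/J = 3.31 kip/in.
Resultant f_max = √[f_tx² + (f_v + f_ty)²] = √[13.79² + (3.964 + 3.31)²] = 15.59 kip/in.
Capacity per unit length: φr_n = 0.75 × 0.6 × 60 × (0.707 × 0.75) = 14.32 kip/in.
15.59 > 14.32 → NOT adequate.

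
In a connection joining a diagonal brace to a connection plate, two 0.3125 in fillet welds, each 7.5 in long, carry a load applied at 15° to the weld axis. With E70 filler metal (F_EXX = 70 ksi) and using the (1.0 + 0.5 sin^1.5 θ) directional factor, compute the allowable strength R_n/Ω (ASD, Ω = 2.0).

R_n/Ω ≈ 74.2 kips

t_e = 0.707 × 0.3125 = 0.2209 in; A_we = 0.2209 × 15 = 3.314 in².
Directional factor: 1.0 + 0.5 sin^1.5(15°) = 1.066.
F_nw = 0.6 × 70 × 1.066 = 44.77 ksi.
R_n/Ω = (44.77 × 3.314) / 2.0 = 74.18 kips.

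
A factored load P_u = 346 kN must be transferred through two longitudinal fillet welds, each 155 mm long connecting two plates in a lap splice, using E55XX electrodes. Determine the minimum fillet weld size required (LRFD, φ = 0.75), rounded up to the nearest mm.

w = 7 mm

E55XX → F_EXX = 550 MPa.
Total weld length L = 310 mm.
Required throat t_e = P_u / (φ × 0.6 F_EXX × L) = 346 / (0.75 × 0.6 × 550 × 310 × 10⁻³) = 4.51 mm.
Required leg w = t_e / 0.707 = 6.379 mm → use 7 mm.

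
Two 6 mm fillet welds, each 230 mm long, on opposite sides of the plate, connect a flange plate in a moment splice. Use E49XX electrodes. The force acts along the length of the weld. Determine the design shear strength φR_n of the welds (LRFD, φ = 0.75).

E49XX → F_EXX = 490 MPa.
Effective throat t_e = 0.707 × 6 = 4.242 mm.
Total length L = 460 mm; A_we = 4.242 × 460 = 1951 mm².
F_nw = 0.6 F_EXX = 0.6 × 490 = 294 MPa.
φR_n = 0.75 × 294 × 1951 × 10⁻³ = 430.3 kN.

φR_n ≈ 430 kN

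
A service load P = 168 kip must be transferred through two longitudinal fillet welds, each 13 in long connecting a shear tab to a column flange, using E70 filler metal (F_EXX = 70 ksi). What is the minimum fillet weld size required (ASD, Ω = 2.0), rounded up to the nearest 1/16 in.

Total weld length L = 26 in.
Required throat t_e = P × Ω / (0.6 F_EXX × L) = 168 × 2.0 / (0.6 × 70 × 26) = 0.3077 in.
Required leg w = t_e / 0.707 = 0.4352 in → use 7/16 in.

w = 7/16 in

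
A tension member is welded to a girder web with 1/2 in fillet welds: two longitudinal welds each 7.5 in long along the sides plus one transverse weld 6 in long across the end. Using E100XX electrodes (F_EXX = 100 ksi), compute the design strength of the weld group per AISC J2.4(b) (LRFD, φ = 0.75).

φR_n ≈ 346 kips

t_e = 0.707 × 0.5 = 0.3535 in.
R_nwl = 0.6 × 100 × 0.3535 × 15 = 318.1 kips (longitudinal, 2 welds).
R_nwt = 0.6 × 100 × 0.3535 × 6 = 127.3 kips (transverse, base value).
(i) R_nwl + R_nwt = 445.4 kips; (ii) 0.85 R_nwl + 1.5 R_nwt = 461.3 kips.
R_n = max = 461.3 kips [governs: (ii)]; φR_n = 346 kips.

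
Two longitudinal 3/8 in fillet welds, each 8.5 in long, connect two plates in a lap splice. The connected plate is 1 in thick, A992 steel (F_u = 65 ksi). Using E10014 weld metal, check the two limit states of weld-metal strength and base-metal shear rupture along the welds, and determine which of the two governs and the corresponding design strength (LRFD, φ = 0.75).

φR_n ≈ 203 kip (weld metal governs)

E100XX → F_EXX = 100 ksi.
t_e = 0.707 × 0.375 = 0.2651 in; L = 17 in.
Weld metal: φR_n = 0.75 × 0.6 × 100 × 0.2651 × 17 = 202.8 kip.
Base metal (shear rupture): φR_n = 0.75 × 0.6 × 65 × 1 × 17 = 497.2 kip.
Governing: weld metal.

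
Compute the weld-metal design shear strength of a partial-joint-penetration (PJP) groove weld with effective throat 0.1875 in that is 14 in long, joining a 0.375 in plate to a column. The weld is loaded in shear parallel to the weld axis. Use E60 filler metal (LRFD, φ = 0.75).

E60XX → F_EXX = 60 ksi.
Effective throat (given) t_e = 0.1875 in.
A_we = 0.1875 × 14 = 2.625 in².
F_nw = 0.6 F_EXX = 36 ksi.
φR_n = 0.75 × 36 × 2.625 = 70.88 kips.

φR_n ≈ 70.9 kips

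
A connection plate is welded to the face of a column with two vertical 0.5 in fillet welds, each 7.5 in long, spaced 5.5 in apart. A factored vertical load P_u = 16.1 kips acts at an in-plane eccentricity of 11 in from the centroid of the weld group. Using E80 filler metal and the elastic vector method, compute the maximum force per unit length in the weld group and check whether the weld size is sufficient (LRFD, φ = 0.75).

E80XX → F_EXX = 80 ksi.
Total weld length L_w = 15 in. Treat welds as unit-width lines.
Polar moment about centroid: J = 2[d³/12 + d(b/2)²] = 2[7.5³/12 + 7.5×2.75²] = 183.8 in³.
Direct shear f_v = P/L_w = 16.1 / 15 = 1.073 kip/in (vertical).
Torsion M = P·e = 16.1 × 11 = 177.1 kip·in.
Critical point at (x, y) = (2.75, 3.75) from centroid. f_tx = M·y/J = 3.614 kip/in; f_ty = M·x/J = 2.65 kip/in.
Resultant f_max = √[f_tx² + (f_v + f_ty)²] = √[3.614² + (1.073 + 2.65)²] = 5.189 kip/in.
Capacity per unit length: φr_n = 0.75 × 0.6 × 80 × (0.707 × 0.5) = 12.73 kip/in.
5.189 ≤ 12.73 → adequate.

f_max ≈ 5.19 kip/in; adequate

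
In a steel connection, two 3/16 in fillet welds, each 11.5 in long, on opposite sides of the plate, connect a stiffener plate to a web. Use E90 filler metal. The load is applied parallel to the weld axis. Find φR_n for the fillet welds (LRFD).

E90XX → F_EXX = 90 ksi.
Effective throat t_e = 0.707 × 0.1875 = 0.1326 in.
Total length L = 23 in; A_we = 0.1326 × 23 = 3.049 in².
F_nw = 0.6 F_EXX = 0.6 × 90 = 54 ksi.
φR_n = 0.75 × 54 × 3.049 = 123.5 kips.

φR_n ≈ 123 kips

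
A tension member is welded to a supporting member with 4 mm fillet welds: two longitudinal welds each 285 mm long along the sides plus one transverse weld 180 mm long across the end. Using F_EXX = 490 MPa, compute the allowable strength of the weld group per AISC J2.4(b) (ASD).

t_e = 0.707 × 4 = 2.828 mm.
R_nwl = 0.6 × 490 × 2.828 × 570 × 10⁻³ = 473.9 kN (longitudinal, 2 welds).
R_nwt = 0.6 × 490 × 2.828 × 180 × 10⁻³ = 149.7 kN (transverse, base value).
(i) R_nwl + R_nwt = 623.6 kN; (ii) 0.85 R_nwl + 1.5 R_nwt = 627.3 kN.
R_n = max = 627.3 kN [governs: (ii)]; R_n/Ω = 313.7 kN.

R_n/Ω ≈ 314 kN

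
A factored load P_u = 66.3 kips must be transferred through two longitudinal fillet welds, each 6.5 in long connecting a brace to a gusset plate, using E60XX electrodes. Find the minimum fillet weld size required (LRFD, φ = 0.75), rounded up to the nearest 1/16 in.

w = 5/16 in

E60XX → F_EXX = 60 ksi.
Total weld length L = 13 in.
Required throat t_e = P_u / (φ × 0.6 F_EXX × L) = 66.3 / (0.75 × 0.6 × 60 × 13) = 0.1889 in.
Required leg w = t_e / 0.707 = 0.2672 in → use 5/16 in.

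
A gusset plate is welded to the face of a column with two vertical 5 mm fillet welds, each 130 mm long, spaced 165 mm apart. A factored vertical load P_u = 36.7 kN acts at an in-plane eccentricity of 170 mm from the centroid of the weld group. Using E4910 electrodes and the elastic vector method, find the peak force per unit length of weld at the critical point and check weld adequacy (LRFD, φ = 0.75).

E49XX → F_EXX = 490 MPa.
Total weld length L_w = 260 mm. Treat welds as unit-width lines.
Polar moment about centroid: J = 2[d³/12 + d(b/2)²] = 2[130³/12 + 130×82.5²] = 2136000 mm³.
Direct shear f_v = P/L_w = 36.7×10³ / 260 = 141.2 N/mm (vertical).
Torsion M = P·e = 36.7×10³ × 170 = 6239000 N·mm.
Critical point at (x, y) = (82.5, 65) from centroid. f_tx = M·y/J = 189.9 N/mm; f_ty = M·x/J = 241 N/mm.
Resultant f_max = √[f_tx² + (f_v + f_ty)²] = √[189.9² + (141.2 + 241)²] = 426.7 N/mm.
Capacity per unit length: φr_n = 0.75 × 0.6 × 490 × (0.707 × 5) = 779.5 N/mm.
426.7 ≤ 779.5 → adequate.

f_max ≈ 427 N/mm; adequate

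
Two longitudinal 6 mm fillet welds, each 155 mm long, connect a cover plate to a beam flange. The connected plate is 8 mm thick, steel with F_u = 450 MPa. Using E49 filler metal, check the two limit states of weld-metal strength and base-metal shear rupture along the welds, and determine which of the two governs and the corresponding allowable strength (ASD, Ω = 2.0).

E49XX → F_EXX = 490 MPa.
t_e = 0.707 × 6 = 4.242 mm; L = 310 mm.
Weld metal: R_n/Ω = (1/2.0) × 0.6 × 490 × 4.242 × 310 × 10⁻³ = 193.3 kN.
Base metal (shear rupture): R_n/Ω = (1/2.0) × 0.6 × 450 × 8 × 310 × 10⁻³ = 334.8 kN.
Governing: weld metal.

R_n/Ω ≈ 193 kN (weld metal governs)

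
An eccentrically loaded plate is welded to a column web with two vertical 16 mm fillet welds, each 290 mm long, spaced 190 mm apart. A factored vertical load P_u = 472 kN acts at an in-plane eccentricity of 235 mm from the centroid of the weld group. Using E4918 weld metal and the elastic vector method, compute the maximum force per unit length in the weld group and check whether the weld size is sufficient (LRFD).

f_max ≈ 2600 N/mm; NOT adequate

E49XX → F_EXX = 490 MPa.
Total weld length L_w = 580 mm. Treat welds as unit-width lines.
Polar moment about centroid: J = 2[d³/12 + d(b/2)²] = 2[290³/12 + 290×95²] = 9299000 mm³.
Direct shear f_v = P/L_w = 472×10³ / 580 = 813.8 N/mm (vertical).
Torsion M = P·e = 472×10³ × 235 = 110920000 N·mm.
Critical point at (x, y) = (95, 145) from centroid. f_tx = M·y/J = 1730 N/mm; f_ty = M·x/J = 1133 N/mm.
Resultant f_max = √[f_tx² + (f_v + f_ty)²] = √[1730² + (813.8 + 1133)²] = 2604 N/mm.
Capacity per unit length: φr_n = 0.75 × 0.6 × 490 × (0.707 × 16) = 2494 N/mm.
2604 > 2494 → NOT adequate.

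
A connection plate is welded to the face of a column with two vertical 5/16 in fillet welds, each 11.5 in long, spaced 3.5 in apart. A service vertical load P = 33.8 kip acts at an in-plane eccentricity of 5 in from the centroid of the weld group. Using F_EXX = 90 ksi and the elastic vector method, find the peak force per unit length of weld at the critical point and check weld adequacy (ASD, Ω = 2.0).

Total weld length L_w = 23 in. Treat welds as unit-width lines.
Polar moment about centroid: J = 2[d³/12 + d(b/2)²] = 2[11.5³/12 + 11.5×1.75²] = 323.9 in³.
Direct shear f_v = P/L_w = 33.8 / 23 = 1.47 kip/in (vertical).
Torsion M = P·e = 33.8 × 5 = 169 kip·in.
Critical point at (x, y) = (1.75, 5.75) from centroid. f_tx = M·y/J = 3 kip/in; f_ty = M·x/J = 0.913 kip/in.
Resultant f_max = √[f_tx² + (f_v + f_ty)²] = √[3² + (1.47 + 0.913)²] = 3.831 kip/in.
Capacity per unit length: r_n/Ω = (1/2.0) × 0.6 × 90 × (0.707 × 0.3125) = 5.965 kip/in.
3.831 ≤ 5.965 → adequate.

f_max ≈ 3.83 kip/in; adequate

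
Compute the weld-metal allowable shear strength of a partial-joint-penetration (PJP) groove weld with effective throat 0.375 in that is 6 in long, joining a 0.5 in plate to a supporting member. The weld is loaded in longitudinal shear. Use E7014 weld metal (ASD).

E70XX → F_EXX = 70 ksi.
Effective throat (given) t_e = 0.375 in.
A_we = 0.375 × 6 = 2.25 in².
F_nw = 0.6 F_EXX = 42 ksi.
R_n/Ω = (42 × 2.25) / 2.0 = 47.25 kips.

R_n/Ω ≈ 47.2 kips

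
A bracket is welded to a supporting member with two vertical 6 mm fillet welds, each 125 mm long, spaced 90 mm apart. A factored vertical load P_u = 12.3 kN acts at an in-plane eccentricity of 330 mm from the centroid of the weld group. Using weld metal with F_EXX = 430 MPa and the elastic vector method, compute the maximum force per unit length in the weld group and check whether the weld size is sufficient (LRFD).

Total weld length L_w = 250 mm. Treat welds as unit-width lines.
Polar moment about centroid: J = 2[d³/12 + d(b/2)²] = 2[125³/12 + 125×45²] = 831800 mm³.
Direct shear f_v = P/L_w = 12.3×10³ / 250 = 49.2 N/mm (vertical).
Torsion M = P·e = 12.3×10³ × 330 = 4059000 N·mm.
Critical point at (x, y) = (45, 62.5) from centroid. f_tx = M·y/J = 305 N/mm; f_ty = M·x/J = 219.6 N/mm.
Resultant f_max = √[f_tx² + (f_v + f_ty)²] = √[305² + (49.2 + 219.6)²] = 406.5 N/mm.
Capacity per unit length: φr_n = 0.75 × 0.6 × 430 × (0.707 × 6) = 820.8 N/mm.
406.5 ≤ 820.8 → adequate.

f_max ≈ 407 N/mm; adequate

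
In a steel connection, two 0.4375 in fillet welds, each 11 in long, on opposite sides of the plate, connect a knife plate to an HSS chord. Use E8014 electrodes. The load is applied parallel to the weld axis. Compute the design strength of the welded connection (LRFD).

φR_n ≈ 245 kip

E80XX → F_EXX = 80 ksi.
Effective throat t_e = 0.707 × 0.4375 = 0.3093 in.
Total length L = 22 in; A_we = 0.3093 × 22 = 6.805 in².
F_nw = 0.6 F_EXX = 0.6 × 80 = 48 ksi.
φR_n = 0.75 × 48 × 6.805 = 245 kip.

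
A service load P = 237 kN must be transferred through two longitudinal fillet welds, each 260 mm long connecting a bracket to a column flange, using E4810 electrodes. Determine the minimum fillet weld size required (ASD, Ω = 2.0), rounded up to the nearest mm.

E48XX → F_EXX = 480 MPa.
Total weld length L = 520 mm.
Required throat t_e = P × Ω / (0.6 F_EXX × L) = 237 × 2.0 / (0.6 × 480 × 520 × 10⁻³) = 3.165 mm.
Required leg w = t_e / 0.707 = 4.477 mm → use 5 mm.

w = 5 mm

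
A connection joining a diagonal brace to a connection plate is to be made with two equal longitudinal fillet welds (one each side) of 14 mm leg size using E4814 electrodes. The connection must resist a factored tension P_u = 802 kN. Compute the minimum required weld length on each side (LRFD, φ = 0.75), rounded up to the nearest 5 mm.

E48XX → F_EXX = 480 MPa.
Throat t_e = 0.707 × 14 = 9.898 mm.
φr_n = 0.75 × 0.6 × 480 × 9.898 × 10⁻³ = 2.138 kN/mm.
L_req = P_u / φr_n = 802 / 2.138 = 375.1 mm total.
Per side: 375.1 / 2 = 187.6 mm.
Round up → use L = 190 mm on each side.

L = 190 mm on each side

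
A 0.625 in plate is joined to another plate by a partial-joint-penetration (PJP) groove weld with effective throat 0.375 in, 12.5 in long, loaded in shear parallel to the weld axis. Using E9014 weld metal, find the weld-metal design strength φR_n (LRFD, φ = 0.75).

φR_n ≈ 190 kip

E90XX → F_EXX = 90 ksi.
Effective throat (given) t_e = 0.375 in.
A_we = 0.375 × 12.5 = 4.688 in².
F_nw = 0.6 F_EXX = 54 ksi.
φR_n = 0.75 × 54 × 4.688 = 189.8 kip.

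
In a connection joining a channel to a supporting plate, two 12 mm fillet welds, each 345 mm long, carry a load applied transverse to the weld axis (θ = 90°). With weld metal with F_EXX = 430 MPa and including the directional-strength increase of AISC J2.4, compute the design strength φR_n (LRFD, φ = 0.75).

t_e = 0.707 × 12 = 8.484 mm; A_we = 8.484 × 690 = 5854 mm².
Directional factor: 1.0 + 0.5 sin^1.5(90°) = 1.5.
F_nw = 0.6 × 430 × 1.5 = 387 MPa.
φR_n = 0.75 × 387 × 5854 × 10⁻³ = 1699 kN.

φR_n ≈ 1700 kN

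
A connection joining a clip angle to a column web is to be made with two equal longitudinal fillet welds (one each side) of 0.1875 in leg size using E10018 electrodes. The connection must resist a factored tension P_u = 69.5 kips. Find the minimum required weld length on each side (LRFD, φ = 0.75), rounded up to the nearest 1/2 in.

L = 6 in on each side

E100XX → F_EXX = 100 ksi.
Throat t_e = 0.707 × 0.1875 = 0.1326 in.
φr_n = 0.75 × 0.6 × 100 × 0.1326 = 5.965 kips/in.
L_req = P_u / φr_n = 69.5 / 5.965 = 11.65 in total.
Per side: 11.65 / 2 = 5.825 in.
Round up → use L = 6 in on each side.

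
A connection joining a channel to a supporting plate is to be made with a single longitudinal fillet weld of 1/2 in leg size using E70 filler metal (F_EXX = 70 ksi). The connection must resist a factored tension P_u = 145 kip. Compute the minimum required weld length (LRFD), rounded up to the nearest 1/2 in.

L = 13.5 in

Throat t_e = 0.707 × 0.5 = 0.3535 in.
φr_n = 0.75 × 0.6 × 70 × 0.3535 = 11.14 kip/in.
L_req = P_u / φr_n = 145 / 11.14 = 13.02 in total.
Round up → use L = 13.5 in.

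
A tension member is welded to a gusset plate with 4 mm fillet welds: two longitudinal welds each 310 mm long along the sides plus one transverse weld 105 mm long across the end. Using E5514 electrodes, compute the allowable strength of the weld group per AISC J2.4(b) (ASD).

E55XX → F_EXX = 550 MPa.
t_e = 0.707 × 4 = 2.828 mm.
R_nwl = 0.6 × 550 × 2.828 × 620 × 10⁻³ = 578.6 kN (longitudinal, 2 welds).
R_nwt = 0.6 × 550 × 2.828 × 105 × 10⁻³ = 97.99 kN (transverse, base value).
(i) R_nwl + R_nwt = 676.6 kN; (ii) 0.85 R_nwl + 1.5 R_nwt = 638.8 kN.
R_n = max = 676.6 kN [governs: (i)]; R_n/Ω = 338.3 kN.

R_n/Ω ≈ 338 kN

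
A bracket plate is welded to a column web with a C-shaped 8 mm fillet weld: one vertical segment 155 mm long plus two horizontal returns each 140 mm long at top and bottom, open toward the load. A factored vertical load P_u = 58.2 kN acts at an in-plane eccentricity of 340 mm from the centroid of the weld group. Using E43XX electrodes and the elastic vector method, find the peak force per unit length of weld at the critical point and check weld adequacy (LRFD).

f_max ≈ 933 N/mm; adequate

E43XX → F_EXX = 430 MPa.
Total weld length L_w = 435 mm. Treat welds as unit-width lines.
Centroid: x̄ = 2×140×70 / 435 = 45.06 mm from the vertical weld.
Polar moment about centroid: J = I_x + I_y = [155³/12 + 2×140×77.5²] + [155×45.06² + 2(140³/12 + 140×24.94²)] = 2938000 mm³.
Direct shear f_v = P/L_w = 58.2×10³ / 435 = 133.8 N/mm (vertical).
Torsion M = P·e = 58.2×10³ × 340 = 19788000 N·mm.
Critical point at (x, y) = (94.94, 77.5) from centroid. f_tx = M·y/J = 521.9 N/mm; f_ty = M·x/J = 639.4 N/mm.
Resultant f_max = √[f_tx² + (f_v + f_ty)²] = √[521.9² + (133.8 + 639.4)²] = 932.9 N/mm.
Capacity per unit length: φr_n = 0.75 × 0.6 × 430 × (0.707 × 8) = 1094 N/mm.
932.9 ≤ 1094 → adequate.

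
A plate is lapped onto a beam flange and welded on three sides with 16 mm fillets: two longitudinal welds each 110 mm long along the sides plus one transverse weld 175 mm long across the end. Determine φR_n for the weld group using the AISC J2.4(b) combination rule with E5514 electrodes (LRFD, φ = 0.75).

E55XX → F_EXX = 550 MPa.
t_e = 0.707 × 16 = 11.31 mm.
R_nwl = 0.6 × 550 × 11.31 × 220 × 10⁻³ = 821.3 kN (longitudinal, 2 welds).
R_nwt = 0.6 × 550 × 11.31 × 175 × 10⁻³ = 653.3 kN (transverse, base value).
(i) R_nwl + R_nwt = 1475 kN; (ii) 0.85 R_nwl + 1.5 R_nwt = 1678 kN.
R_n = max = 1678 kN [governs: (ii)]; φR_n = 1258 kN.

φR_n ≈ 1260 kN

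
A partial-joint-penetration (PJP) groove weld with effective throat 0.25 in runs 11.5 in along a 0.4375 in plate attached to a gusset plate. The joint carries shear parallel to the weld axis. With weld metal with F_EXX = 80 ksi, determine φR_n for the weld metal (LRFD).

φR_n ≈ 104 kip

Effective throat (given) t_e = 0.25 in.
A_we = 0.25 × 11.5 = 2.875 in².
F_nw = 0.6 F_EXX = 48 ksi.
φR_n = 0.75 × 48 × 2.875 = 103.5 kip.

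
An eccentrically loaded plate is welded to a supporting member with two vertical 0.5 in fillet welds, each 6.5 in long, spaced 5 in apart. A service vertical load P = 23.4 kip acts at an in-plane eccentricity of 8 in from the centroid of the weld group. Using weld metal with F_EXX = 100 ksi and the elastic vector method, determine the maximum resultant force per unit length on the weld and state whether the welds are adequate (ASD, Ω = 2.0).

f_max ≈ 7.28 kip/in; adequate

Total weld length L_w = 13 in. Treat welds as unit-width lines.
Polar moment about centroid: J = 2[d³/12 + d(b/2)²] = 2[6.5³/12 + 6.5×2.5²] = 127 in³.
Direct shear f_v = P/L_w = 23.4 / 13 = 1.8 kip/in (vertical).
Torsion M = P·e = 23.4 × 8 = 187.2 kip·in.
Critical point at (x, y) = (2.5, 3.25) from centroid. f_tx = M·y/J = 4.79 kip/in; f_ty = M·x/J = 3.684 kip/in.
Resultant f_max = √[f_tx² + (f_v + f_ty)²] = √[4.79² + (1.8 + 3.684)²] = 7.282 kip/in.
Capacity per unit length: r_n/Ω = (1/2.0) × 0.6 × 100 × (0.707 × 0.5) = 10.6 kip/in.
7.282 ≤ 10.6 → adequate.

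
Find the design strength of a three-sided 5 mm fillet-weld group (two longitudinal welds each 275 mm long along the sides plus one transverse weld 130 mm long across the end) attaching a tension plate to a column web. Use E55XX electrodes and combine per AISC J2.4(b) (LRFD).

φR_n ≈ 595 kN

E55XX → F_EXX = 550 MPa.
t_e = 0.707 × 5 = 3.535 mm.
R_nwl = 0.6 × 550 × 3.535 × 550 × 10⁻³ = 641.6 kN (longitudinal, 2 welds).
R_nwt = 0.6 × 550 × 3.535 × 130 × 10⁻³ = 151.7 kN (transverse, base value).
(i) R_nwl + R_nwt = 793.3 kN; (ii) 0.85 R_nwl + 1.5 R_nwt = 772.8 kN.
R_n = max = 793.3 kN [governs: (i)]; φR_n = 594.9 kN.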